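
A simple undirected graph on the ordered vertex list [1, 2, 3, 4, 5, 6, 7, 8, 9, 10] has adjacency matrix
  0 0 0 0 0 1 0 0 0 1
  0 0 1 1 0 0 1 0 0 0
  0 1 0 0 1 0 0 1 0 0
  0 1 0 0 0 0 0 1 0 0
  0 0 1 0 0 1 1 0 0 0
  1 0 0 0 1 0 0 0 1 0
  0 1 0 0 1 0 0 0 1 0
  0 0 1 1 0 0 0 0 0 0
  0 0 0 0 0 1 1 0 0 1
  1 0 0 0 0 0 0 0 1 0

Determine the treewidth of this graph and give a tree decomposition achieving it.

Treewidth 2.
One such decomposition:
Bags: B1 = {3, 4, 8}  B2 = {2, 3, 4}  B3 = {2, 3, 5}  B4 = {2, 5, 7}  B5 = {5, 6, 7}  B6 = {6, 7, 9}  B7 = {1, 6, 9}  B8 = {1, 9, 10}
Tree: B1–B2, B2–B3, B3–B4, B4–B5, B5–B6, B6–B7, B7–B8

Every bag has size at most 3, so the width is 3 − 1 = 2 and tw(G) ≤ 2. Since 8–4–2–3–8 is a cycle in G, G is not acyclic. Forests are exactly the graphs of treewidth ≤ 1, so tw(G) ≥ 2. Hence tw(G) = 2 exactly.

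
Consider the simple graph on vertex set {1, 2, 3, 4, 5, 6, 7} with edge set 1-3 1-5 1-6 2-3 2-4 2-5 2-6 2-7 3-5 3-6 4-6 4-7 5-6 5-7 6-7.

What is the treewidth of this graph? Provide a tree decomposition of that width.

Treewidth 3.
One optimal decomposition is:
Bags: B1 = {2, 3, 5, 6}  B2 = {1, 3, 5, 6}  B3 = {2, 5, 6, 7}  B4 = {2, 4, 6, 7}
Tree: B1–B2, B1–B3, B3–B4

Every bag has size at most 4, so the width is 4 − 1 = 3 and tw(G) ≤ 3. Conversely, {1, 3, 5, 6} is a clique of size 4, and the vertices of any clique must share a bag in every tree decomposition; so some bag has ≥ 4 vertices and tw(G) ≥ 3. Hence tw(G) = 3 exactly.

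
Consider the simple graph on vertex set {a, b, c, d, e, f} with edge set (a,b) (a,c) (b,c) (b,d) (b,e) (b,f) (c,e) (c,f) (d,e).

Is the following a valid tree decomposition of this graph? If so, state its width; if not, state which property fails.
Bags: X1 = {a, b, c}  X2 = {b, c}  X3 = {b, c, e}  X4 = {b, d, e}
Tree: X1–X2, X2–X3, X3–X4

No — vertex f appears in no bag.

A tree decomposition must satisfy three properties: every vertex lies in some bag; for every edge, both endpoints lie together in some bag; and for every vertex, the bags containing it form a connected subtree. Here vertex f appears in no bag, so the decomposition is invalid.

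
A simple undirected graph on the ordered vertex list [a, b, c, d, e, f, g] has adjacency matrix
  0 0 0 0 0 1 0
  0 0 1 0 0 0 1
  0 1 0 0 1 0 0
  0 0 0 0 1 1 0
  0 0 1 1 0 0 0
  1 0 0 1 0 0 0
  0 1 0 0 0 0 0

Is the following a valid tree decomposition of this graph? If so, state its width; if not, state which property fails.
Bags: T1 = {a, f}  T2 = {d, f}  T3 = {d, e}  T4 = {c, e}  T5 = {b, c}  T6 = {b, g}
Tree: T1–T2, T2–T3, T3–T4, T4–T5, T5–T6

Yes; width 1.

Every vertex of G appears in some bag (union = {a, b, c, d, e, f, g}); every edge is covered by a bag; and for each vertex v the set of bags containing v is connected in the bag tree. The decomposition is therefore valid. The largest bag has 2 vertices, so the width is 1.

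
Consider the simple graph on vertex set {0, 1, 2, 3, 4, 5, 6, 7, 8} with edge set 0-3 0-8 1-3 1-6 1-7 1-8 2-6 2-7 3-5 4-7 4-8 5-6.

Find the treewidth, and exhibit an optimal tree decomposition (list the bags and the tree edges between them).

The largest bag has 4 vertices, giving width 3; this decomposition certifies tw(G) ≤ 3. For the lower bound: the 4 vertex sets {2,4,7}, {8}, {1}, {0,3,5,6} are disjoint, each induces a connected subgraph, and every pair is joined by at least one edge of G. Contracting each set to a single vertex therefore yields K_{4} as a minor, and since treewidth is minor-monotone, tw(G) ≥ tw(K_{4}) = 3. Hence tw(G) = 3 exactly.

Treewidth 3.
Bags: B1 = {2, 4, 7, 8}  B2 = {1, 2, 7, 8}  B3 = {1, 2, 6, 8}  B4 = {0, 1, 6, 8}  B5 = {0, 1, 3, 6}  B6 = {0, 3, 5, 6}
Tree: B1–B2, B2–B3, B3–B4, B4–B5, B5–B6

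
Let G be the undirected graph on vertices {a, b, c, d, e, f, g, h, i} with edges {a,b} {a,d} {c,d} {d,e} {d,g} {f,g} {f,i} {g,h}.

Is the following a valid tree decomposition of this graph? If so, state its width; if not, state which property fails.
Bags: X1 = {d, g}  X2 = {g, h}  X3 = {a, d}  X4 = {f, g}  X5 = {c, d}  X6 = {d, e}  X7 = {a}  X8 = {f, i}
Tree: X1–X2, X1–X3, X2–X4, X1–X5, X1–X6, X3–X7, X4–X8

No — vertex b appears in no bag.

A tree decomposition must satisfy three properties: every vertex lies in some bag; for every edge, both endpoints lie together in some bag; and for every vertex, the bags containing it form a connected subtree. Here vertex b appears in no bag, so the decomposition is invalid.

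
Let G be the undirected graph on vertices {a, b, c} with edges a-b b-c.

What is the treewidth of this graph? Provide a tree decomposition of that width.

Treewidth 1.
One such decomposition:
Bags: B1 = {a, b}  B2 = {b, c}
Tree: B1–B2

Every bag has size at most 2, so the width is 2 − 1 = 1 and tw(G) ≤ 1. Any graph with an edge has treewidth ≥ 1, and G has the edge a–b. Therefore the treewidth is 1.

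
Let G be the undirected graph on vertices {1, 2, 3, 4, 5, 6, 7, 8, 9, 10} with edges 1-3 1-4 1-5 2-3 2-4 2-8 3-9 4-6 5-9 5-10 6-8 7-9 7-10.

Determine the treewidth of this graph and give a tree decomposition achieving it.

Every bag has size at most 3, so the width is 3 − 1 = 2 and tw(G) ≤ 2. The edges 8–6–4–2–8 form a cycle, so G is not a tree and its treewidth is at least 2. Combining the bounds, tw(G) = 2.

Treewidth 2.
One such decomposition:
Bags: B1 = {2, 6, 8}  B2 = {2, 4, 6}  B3 = {2, 3, 4}  B4 = {1, 3, 4}  B5 = {1, 3, 9}  B6 = {1, 5, 9}  B7 = {5, 7, 9}  B8 = {5, 7, 10}
Tree: B1–B2, B2–B3, B3–B4, B4–B5, B5–B6, B6–B7, B7–B8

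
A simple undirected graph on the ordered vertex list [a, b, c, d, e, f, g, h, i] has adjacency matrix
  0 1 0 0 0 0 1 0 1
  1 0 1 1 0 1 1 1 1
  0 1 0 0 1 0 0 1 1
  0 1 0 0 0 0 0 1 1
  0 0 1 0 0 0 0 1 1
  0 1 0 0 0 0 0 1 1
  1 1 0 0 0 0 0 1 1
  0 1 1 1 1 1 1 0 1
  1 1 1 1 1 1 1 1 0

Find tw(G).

A width-3 tree decomposition is:
Bags: B1 = {b, g, h, i}  B2 = {b, f, h, i}  B3 = {b, c, h, i}  B4 = {b, d, h, i}  B5 = {a, b, g, i}  B6 = {c, e, h, i}
Tree: B1–B2, B2–B3, B1–B4, B1–B5, B3–B6
Each bag holds 4 vertices, so the decomposition has width 3, which upper-bounds the treewidth. Conversely, {c, e, h, i} is a clique of size 4, and the vertices of any clique must share a bag in every tree decomposition; so some bag has ≥ 4 vertices and tw(G) ≥ 3. Hence tw(G) = 3 exactly.

3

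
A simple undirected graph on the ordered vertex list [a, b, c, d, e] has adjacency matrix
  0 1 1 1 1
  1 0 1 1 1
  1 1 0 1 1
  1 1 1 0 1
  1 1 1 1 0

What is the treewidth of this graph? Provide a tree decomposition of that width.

A single bag containing all 5 vertices is trivially a valid decomposition of width 4. Conversely, {a, b, c, d, e} is a clique of size 5, and the vertices of any clique must share a bag in every tree decomposition; so some bag has ≥ 5 vertices and tw(G) ≥ 4. Therefore the treewidth is 4.

Treewidth 4.
Bags: B1 = {a, b, c, d, e}
Tree: (single bag)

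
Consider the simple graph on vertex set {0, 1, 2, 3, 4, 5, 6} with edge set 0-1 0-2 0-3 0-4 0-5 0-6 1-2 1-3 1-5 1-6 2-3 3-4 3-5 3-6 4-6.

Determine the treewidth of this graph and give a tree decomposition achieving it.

Treewidth 3.
Bags: B1 = {0, 1, 3, 5}  B2 = {0, 1, 3, 6}  B3 = {0, 3, 4, 6}  B4 = {0, 1, 2, 3}
Tree: B1–B2, B2–B3, B1–B4

Every bag has size at most 4, so the width is 4 − 1 = 3 and tw(G) ≤ 3. Conversely, {0, 1, 2, 3} is a clique of size 4, and the vertices of any clique must share a bag in every tree decomposition; so some bag has ≥ 4 vertices and tw(G) ≥ 3. Hence tw(G) = 3 exactly.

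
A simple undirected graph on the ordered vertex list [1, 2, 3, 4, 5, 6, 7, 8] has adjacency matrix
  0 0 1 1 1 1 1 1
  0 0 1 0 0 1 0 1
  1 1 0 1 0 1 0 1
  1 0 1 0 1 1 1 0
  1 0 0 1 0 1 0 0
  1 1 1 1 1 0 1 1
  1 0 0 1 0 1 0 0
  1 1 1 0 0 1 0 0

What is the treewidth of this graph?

A width-3 tree decomposition is:
Bags: B1 = {2, 3, 6, 8}  B2 = {1, 3, 6, 8}  B3 = {1, 3, 4, 6}  B4 = {1, 4, 6, 7}  B5 = {1, 4, 5, 6}
Tree: B1–B2, B2–B3, B3–B4, B4–B5
Each bag holds 4 vertices, so the decomposition has width 3, which upper-bounds the treewidth. On the other hand G contains the 4-clique {1, 3, 6, 8}. A clique must lie in a single bag of any decomposition, so no decomposition can have width below 3. Hence tw(G) = 3 exactly.

3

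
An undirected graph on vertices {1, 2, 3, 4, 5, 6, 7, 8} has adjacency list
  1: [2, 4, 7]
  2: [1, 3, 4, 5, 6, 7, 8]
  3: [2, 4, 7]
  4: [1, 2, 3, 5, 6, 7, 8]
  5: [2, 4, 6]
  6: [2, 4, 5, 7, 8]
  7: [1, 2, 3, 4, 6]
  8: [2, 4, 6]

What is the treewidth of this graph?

3

A width-3 tree decomposition is:
Bags: B1 = {2, 4, 5, 6}  B2 = {2, 4, 6, 8}  B3 = {2, 4, 6, 7}  B4 = {2, 3, 4, 7}  B5 = {1, 2, 4, 7}
Tree: B1–B2, B1–B3, B3–B4, B3–B5
The largest bag has 4 vertices, giving width 3; this decomposition certifies tw(G) ≤ 3. On the other hand G contains the 4-clique {1, 2, 4, 7}. A clique must lie in a single bag of any decomposition, so no decomposition can have width below 3. Combining the bounds, tw(G) = 3.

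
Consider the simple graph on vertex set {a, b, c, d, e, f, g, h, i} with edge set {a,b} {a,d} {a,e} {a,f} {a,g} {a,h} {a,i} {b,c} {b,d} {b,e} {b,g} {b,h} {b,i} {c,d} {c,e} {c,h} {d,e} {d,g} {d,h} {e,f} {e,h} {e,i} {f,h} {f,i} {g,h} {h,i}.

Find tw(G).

4

A width-4 tree decomposition is:
Bags: B1 = {a, b, e, h, i}  B2 = {a, e, f, h, i}  B3 = {a, b, d, e, h}  B4 = {b, c, d, e, h}  B5 = {a, b, d, g, h}
Tree: B1–B2, B1–B3, B3–B4, B3–B5
The largest bag has 5 vertices, giving width 4; this decomposition certifies tw(G) ≤ 4. On the other hand G contains the 5-clique {a, e, f, h, i}. A clique must lie in a single bag of any decomposition, so no decomposition can have width below 4. Hence tw(G) = 4 exactly.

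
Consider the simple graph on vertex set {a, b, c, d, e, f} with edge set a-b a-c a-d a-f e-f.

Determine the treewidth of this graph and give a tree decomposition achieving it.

The largest bag has 2 vertices, giving width 1; this decomposition certifies tw(G) ≤ 1. Since G has at least one edge (e.g. d–a), it is not an edgeless graph, so tw(G) ≥ 1. The upper and lower bounds meet at 1, so that is the treewidth.

Treewidth 1.
One optimal decomposition is:
Bags: B1 = {a, d}  B2 = {a, c}  B3 = {a, b}  B4 = {a, f}  B5 = {e, f}
Tree: B1–B2, B1–B3, B2–B4, B4–B5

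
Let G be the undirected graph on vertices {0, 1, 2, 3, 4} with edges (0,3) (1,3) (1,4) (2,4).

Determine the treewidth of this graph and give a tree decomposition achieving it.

Every bag has size at most 2, so the width is 2 − 1 = 1 and tw(G) ≤ 1. G has an edge, so its treewidth is at least 1. Combining the bounds, tw(G) = 1.

Treewidth 1.
Bags: B1 = {2, 4}  B2 = {1, 4}  B3 = {1, 3}  B4 = {0, 3}
Tree: B1–B2, B2–B3, B3–B4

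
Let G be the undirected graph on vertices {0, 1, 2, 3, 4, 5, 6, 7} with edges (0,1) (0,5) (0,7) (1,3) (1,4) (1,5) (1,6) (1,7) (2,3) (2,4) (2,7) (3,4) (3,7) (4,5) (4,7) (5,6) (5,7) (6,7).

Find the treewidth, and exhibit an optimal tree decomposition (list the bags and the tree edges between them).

The largest bag has 4 vertices, giving width 3; this decomposition certifies tw(G) ≤ 3. For the lower bound, the 4 vertices {1, 3, 4, 7} are pairwise adjacent, and any tree decomposition puts a clique entirely inside one bag — forcing width ≥ 3. The upper and lower bounds meet at 3, so that is the treewidth.

Treewidth 3.
One optimal decomposition is:
Bags: B1 = {1, 5, 6, 7}  B2 = {1, 4, 5, 7}  B3 = {0, 1, 5, 7}  B4 = {1, 3, 4, 7}  B5 = {2, 3, 4, 7}
Tree: B1–B2, B1–B3, B2–B4, B4–B5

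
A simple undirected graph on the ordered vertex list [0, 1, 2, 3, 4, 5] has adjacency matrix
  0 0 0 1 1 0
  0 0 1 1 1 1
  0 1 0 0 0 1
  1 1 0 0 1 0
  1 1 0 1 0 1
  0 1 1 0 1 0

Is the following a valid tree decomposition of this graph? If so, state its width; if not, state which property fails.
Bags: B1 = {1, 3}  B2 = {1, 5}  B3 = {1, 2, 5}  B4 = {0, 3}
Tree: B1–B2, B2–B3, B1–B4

A tree decomposition must satisfy three properties: every vertex lies in some bag; for every edge, both endpoints lie together in some bag; and for every vertex, the bags containing it form a connected subtree. Here vertex 4 appears in no bag, so the decomposition is invalid.

No — vertex 4 appears in no bag.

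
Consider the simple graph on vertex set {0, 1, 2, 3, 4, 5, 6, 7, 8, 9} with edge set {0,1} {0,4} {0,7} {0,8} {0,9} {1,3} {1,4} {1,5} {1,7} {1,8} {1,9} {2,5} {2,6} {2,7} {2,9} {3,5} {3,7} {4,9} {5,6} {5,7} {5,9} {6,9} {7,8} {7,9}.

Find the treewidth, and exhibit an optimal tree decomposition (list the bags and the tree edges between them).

Every bag has size at most 4, so the width is 4 − 1 = 3 and tw(G) ≤ 3. For the lower bound, the 4 vertices {0, 1, 4, 9} are pairwise adjacent, and any tree decomposition puts a clique entirely inside one bag — forcing width ≥ 3. Hence tw(G) = 3 exactly.

Treewidth 3.
One optimal decomposition is:
Bags: B1 = {0, 1, 7, 9}  B2 = {1, 5, 7, 9}  B3 = {2, 5, 7, 9}  B4 = {1, 3, 5, 7}  B5 = {0, 1, 7, 8}  B6 = {0, 1, 4, 9}  B7 = {2, 5, 6, 9}
Tree: B1–B2, B2–B3, B2–B4, B1–B5, B1–B6, B3–B7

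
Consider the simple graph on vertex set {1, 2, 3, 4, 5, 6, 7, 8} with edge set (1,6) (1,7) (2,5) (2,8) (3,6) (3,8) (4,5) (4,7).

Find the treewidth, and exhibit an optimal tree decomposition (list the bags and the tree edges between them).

The largest bag has 3 vertices, giving width 2; this decomposition certifies tw(G) ≤ 2. Since 5–2–8–3–6–1–7–4–5 is a cycle in G, G is not acyclic. Forests are exactly the graphs of treewidth ≤ 1, so tw(G) ≥ 2. Hence tw(G) = 2 exactly.

Treewidth 2.
One optimal decomposition is:
Bags: B1 = {2, 5, 8}  B2 = {3, 5, 8}  B3 = {3, 5, 6}  B4 = {1, 5, 6}  B5 = {1, 5, 7}  B6 = {4, 5, 7}
Tree: B1–B2, B2–B3, B3–B4, B4–B5, B5–B6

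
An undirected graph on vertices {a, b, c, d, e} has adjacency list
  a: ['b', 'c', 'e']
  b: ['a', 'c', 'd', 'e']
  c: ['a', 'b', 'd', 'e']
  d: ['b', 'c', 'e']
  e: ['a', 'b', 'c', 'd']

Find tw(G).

3

A width-3 tree decomposition is:
Bags: B1 = {a, b, c, e}  B2 = {b, c, d, e}
Tree: B1–B2
Every bag has size at most 4, so the width is 4 − 1 = 3 and tw(G) ≤ 3. Conversely, {b, c, d, e} is a clique of size 4, and the vertices of any clique must share a bag in every tree decomposition; so some bag has ≥ 4 vertices and tw(G) ≥ 3. Therefore the treewidth is 3.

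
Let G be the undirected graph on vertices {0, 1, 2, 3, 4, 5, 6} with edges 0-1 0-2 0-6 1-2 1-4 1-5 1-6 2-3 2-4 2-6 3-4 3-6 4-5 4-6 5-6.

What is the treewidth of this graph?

3

A width-3 tree decomposition is:
Bags: B1 = {1, 2, 4, 6}  B2 = {2, 3, 4, 6}  B3 = {0, 1, 2, 6}  B4 = {1, 4, 5, 6}
Tree: B1–B2, B1–B3, B1–B4
Each bag holds 4 vertices, so the decomposition has width 3, which upper-bounds the treewidth. For the lower bound, the 4 vertices {0, 1, 2, 6} are pairwise adjacent, and any tree decomposition puts a clique entirely inside one bag — forcing width ≥ 3. Hence tw(G) = 3 exactly.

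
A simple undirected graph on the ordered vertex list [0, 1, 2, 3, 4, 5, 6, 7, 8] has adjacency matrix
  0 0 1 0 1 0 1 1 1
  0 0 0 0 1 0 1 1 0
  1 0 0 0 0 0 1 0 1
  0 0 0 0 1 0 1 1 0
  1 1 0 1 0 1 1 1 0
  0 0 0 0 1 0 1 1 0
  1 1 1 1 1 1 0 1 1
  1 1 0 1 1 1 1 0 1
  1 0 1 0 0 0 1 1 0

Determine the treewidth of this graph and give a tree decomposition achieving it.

Every bag has size at most 4, so the width is 4 − 1 = 3 and tw(G) ≤ 3. On the other hand G contains the 4-clique {0, 2, 6, 8}. A clique must lie in a single bag of any decomposition, so no decomposition can have width below 3. Combining the bounds, tw(G) = 3.

Treewidth 3.
Bags: B1 = {4, 5, 6, 7}  B2 = {1, 4, 6, 7}  B3 = {0, 4, 6, 7}  B4 = {0, 6, 7, 8}  B5 = {0, 2, 6, 8}  B6 = {3, 4, 6, 7}
Tree: B1–B2, B1–B3, B3–B4, B4–B5, B3–B6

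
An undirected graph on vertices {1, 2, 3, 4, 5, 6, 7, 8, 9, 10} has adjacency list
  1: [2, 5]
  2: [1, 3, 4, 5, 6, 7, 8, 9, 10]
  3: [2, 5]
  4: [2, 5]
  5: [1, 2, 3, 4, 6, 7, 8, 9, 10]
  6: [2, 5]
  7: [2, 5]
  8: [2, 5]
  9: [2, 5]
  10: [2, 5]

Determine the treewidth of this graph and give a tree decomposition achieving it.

Every bag has size at most 3, so the width is 3 − 1 = 2 and tw(G) ≤ 2. For the lower bound, the 3 vertices {1, 2, 5} are pairwise adjacent, and any tree decomposition puts a clique entirely inside one bag — forcing width ≥ 2. Hence tw(G) = 2 exactly.

Treewidth 2.
One optimal decomposition is:
Bags: B1 = {1, 2, 5}  B2 = {2, 5, 8}  B3 = {2, 4, 5}  B4 = {2, 5, 7}  B5 = {2, 5, 6}  B6 = {2, 5, 10}  B7 = {2, 3, 5}  B8 = {2, 5, 9}
Tree: B1–B2, B2–B3, B2–B4, B4–B5, B4–B6, B2–B7, B6–B8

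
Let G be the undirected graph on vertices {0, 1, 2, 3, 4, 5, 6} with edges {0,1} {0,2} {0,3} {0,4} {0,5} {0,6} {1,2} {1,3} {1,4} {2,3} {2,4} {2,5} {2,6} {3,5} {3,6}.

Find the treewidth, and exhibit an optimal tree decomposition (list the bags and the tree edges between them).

Treewidth 3.
One such decomposition:
Bags: B1 = {0, 1, 2, 3}  B2 = {0, 2, 3, 5}  B3 = {0, 1, 2, 4}  B4 = {0, 2, 3, 6}
Tree: B1–B2, B1–B3, B2–B4

Each bag holds 4 vertices, so the decomposition has width 3, which upper-bounds the treewidth. On the other hand G contains the 4-clique {0, 1, 2, 3}. A clique must lie in a single bag of any decomposition, so no decomposition can have width below 3. Combining the bounds, tw(G) = 3.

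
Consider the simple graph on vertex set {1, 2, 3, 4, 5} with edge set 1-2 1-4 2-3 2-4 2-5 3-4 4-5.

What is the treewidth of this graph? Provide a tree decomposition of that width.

Every bag has size at most 3, so the width is 3 − 1 = 2 and tw(G) ≤ 2. For the lower bound, the 3 vertices {1, 2, 4} are pairwise adjacent, and any tree decomposition puts a clique entirely inside one bag — forcing width ≥ 2. Hence tw(G) = 2 exactly.

Treewidth 2.
One such decomposition:
Bags: B1 = {2, 3, 4}  B2 = {2, 4, 5}  B3 = {1, 2, 4}
Tree: B1–B2, B1–B3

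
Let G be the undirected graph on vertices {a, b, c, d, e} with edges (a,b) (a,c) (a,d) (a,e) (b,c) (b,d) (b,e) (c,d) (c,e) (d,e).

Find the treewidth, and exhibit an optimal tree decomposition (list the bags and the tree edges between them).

With just one bag of size 5, the width is 5 − 1 = 4, so tw(G) ≤ 4. Conversely, {a, b, c, d, e} is a clique of size 5, and the vertices of any clique must share a bag in every tree decomposition; so some bag has ≥ 5 vertices and tw(G) ≥ 4. Combining the bounds, tw(G) = 4.

Treewidth 4.
One optimal decomposition is:
Bags: B1 = {a, b, c, d, e}
Tree: (single bag)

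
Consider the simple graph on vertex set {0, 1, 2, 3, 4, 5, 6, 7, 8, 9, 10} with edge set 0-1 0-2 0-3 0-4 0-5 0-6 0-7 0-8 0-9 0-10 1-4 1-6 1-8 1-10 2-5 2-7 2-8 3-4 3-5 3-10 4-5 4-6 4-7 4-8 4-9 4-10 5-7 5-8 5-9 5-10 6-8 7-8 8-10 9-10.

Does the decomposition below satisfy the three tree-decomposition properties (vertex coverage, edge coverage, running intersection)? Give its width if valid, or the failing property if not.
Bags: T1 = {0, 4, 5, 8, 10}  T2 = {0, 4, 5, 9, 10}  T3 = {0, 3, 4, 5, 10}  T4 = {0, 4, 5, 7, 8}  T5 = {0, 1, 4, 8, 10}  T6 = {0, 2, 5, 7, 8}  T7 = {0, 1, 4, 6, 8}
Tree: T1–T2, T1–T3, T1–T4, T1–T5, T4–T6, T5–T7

Checking the three conditions: (i) the bags cover all of {0, 1, 2, 3, 4, 5, 6, 7, 8, 9, 10}; (ii) for each edge, some bag contains both endpoints; (iii) the bags containing any fixed vertex form a subtree. All hold, so the decomposition is valid with width 5 − 1 = 4.

Yes; width 4.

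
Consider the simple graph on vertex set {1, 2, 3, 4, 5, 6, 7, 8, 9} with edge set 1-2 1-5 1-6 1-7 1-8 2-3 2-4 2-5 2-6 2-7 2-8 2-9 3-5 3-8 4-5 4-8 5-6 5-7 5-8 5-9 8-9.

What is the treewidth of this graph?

3

A width-3 tree decomposition is:
Bags: B1 = {2, 3, 5, 8}  B2 = {1, 2, 5, 8}  B3 = {2, 5, 8, 9}  B4 = {1, 2, 5, 6}  B5 = {1, 2, 5, 7}  B6 = {2, 4, 5, 8}
Tree: B1–B2, B1–B3, B2–B4, B4–B5, B3–B6
The largest bag has 4 vertices, giving width 3; this decomposition certifies tw(G) ≤ 3. On the other hand G contains the 4-clique {1, 2, 5, 8}. A clique must lie in a single bag of any decomposition, so no decomposition can have width below 3. The upper and lower bounds meet at 3, so that is the treewidth.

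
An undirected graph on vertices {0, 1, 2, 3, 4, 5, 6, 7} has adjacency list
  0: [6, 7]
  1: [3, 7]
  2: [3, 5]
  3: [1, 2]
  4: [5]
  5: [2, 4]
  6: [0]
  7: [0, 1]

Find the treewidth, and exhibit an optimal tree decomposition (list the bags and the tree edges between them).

Each bag holds 2 vertices, so the decomposition has width 1, which upper-bounds the treewidth. Any graph with an edge has treewidth ≥ 1, and G has the edge 4–5. The upper and lower bounds meet at 1, so that is the treewidth.

Treewidth 1.
Bags: B1 = {4, 5}  B2 = {2, 5}  B3 = {2, 3}  B4 = {1, 3}  B5 = {1, 7}  B6 = {0, 7}  B7 = {0, 6}
Tree: B1–B2, B2–B3, B3–B4, B4–B5, B5–B6, B6–B7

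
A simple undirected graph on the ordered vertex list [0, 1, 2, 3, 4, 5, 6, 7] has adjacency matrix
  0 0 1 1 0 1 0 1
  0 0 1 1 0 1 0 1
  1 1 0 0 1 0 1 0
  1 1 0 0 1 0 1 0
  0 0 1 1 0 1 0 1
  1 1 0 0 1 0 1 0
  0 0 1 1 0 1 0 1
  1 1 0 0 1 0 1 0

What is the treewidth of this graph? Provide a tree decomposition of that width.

Treewidth 4.
Bags: B1 = {0, 1, 3, 4, 6}  B2 = {0, 1, 4, 5, 6}  B3 = {0, 1, 4, 6, 7}  B4 = {0, 1, 2, 4, 6}
Tree: B1–B2, B2–B3, B3–B4

Every bag has size at most 5, so the width is 5 − 1 = 4 and tw(G) ≤ 4. For the lower bound: the 5 vertex sets {3,4}, {0,5}, {6,7}, {1}, {2} are disjoint, each induces a connected subgraph, and every pair is joined by at least one edge of G. Contracting each set to a single vertex therefore yields K_{5} as a minor, and since treewidth is minor-monotone, tw(G) ≥ tw(K_{5}) = 4. Hence tw(G) = 4 exactly.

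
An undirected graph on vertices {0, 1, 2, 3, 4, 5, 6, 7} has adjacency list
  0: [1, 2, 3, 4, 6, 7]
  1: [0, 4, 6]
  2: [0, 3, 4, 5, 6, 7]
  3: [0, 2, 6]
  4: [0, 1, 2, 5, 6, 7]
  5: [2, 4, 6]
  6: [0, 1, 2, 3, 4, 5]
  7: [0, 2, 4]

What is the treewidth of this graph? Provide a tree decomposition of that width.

Treewidth 3.
One optimal decomposition is:
Bags: B1 = {0, 1, 4, 6}  B2 = {0, 2, 4, 6}  B3 = {2, 4, 5, 6}  B4 = {0, 2, 4, 7}  B5 = {0, 2, 3, 6}
Tree: B1–B2, B2–B3, B2–B4, B2–B5

Each bag holds 4 vertices, so the decomposition has width 3, which upper-bounds the treewidth. On the other hand G contains the 4-clique {0, 1, 4, 6}. A clique must lie in a single bag of any decomposition, so no decomposition can have width below 3. Hence tw(G) = 3 exactly.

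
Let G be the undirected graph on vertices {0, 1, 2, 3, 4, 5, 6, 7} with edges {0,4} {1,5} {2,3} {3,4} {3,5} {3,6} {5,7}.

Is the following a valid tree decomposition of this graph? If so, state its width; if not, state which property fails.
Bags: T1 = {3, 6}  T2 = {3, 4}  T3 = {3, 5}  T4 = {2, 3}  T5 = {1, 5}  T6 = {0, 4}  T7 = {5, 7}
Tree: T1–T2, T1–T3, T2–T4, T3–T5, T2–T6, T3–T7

Checking the three conditions: (i) the bags cover all of {0, 1, 2, 3, 4, 5, 6, 7}; (ii) for each edge, some bag contains both endpoints; (iii) the bags containing any fixed vertex form a subtree. All hold, so the decomposition is valid with width 2 − 1 = 1.

Yes; width 1.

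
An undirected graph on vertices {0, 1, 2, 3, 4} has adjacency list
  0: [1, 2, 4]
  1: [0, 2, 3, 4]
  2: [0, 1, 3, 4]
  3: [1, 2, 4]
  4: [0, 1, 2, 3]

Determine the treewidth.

3

A width-3 tree decomposition is:
Bags: B1 = {0, 1, 2, 4}  B2 = {1, 2, 3, 4}
Tree: B1–B2
Each bag holds 4 vertices, so the decomposition has width 3, which upper-bounds the treewidth. Conversely, {0, 1, 2, 4} is a clique of size 4, and the vertices of any clique must share a bag in every tree decomposition; so some bag has ≥ 4 vertices and tw(G) ≥ 3. Hence tw(G) = 3 exactly.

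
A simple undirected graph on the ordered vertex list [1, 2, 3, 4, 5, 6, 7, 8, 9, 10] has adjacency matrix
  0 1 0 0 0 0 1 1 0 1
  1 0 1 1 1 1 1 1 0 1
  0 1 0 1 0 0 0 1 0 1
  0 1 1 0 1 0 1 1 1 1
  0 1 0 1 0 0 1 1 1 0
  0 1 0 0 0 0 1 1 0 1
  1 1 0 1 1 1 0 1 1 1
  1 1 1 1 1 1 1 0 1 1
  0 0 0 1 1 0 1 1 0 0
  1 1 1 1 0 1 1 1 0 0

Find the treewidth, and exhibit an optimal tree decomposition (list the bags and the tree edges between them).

Treewidth 4.
One such decomposition:
Bags: B1 = {4, 5, 7, 8, 9}  B2 = {2, 4, 5, 7, 8}  B3 = {2, 4, 7, 8, 10}  B4 = {1, 2, 7, 8, 10}  B5 = {2, 6, 7, 8, 10}  B6 = {2, 3, 4, 8, 10}
Tree: B1–B2, B2–B3, B3–B4, B4–B5, B3–B6

Each bag holds 5 vertices, so the decomposition has width 4, which upper-bounds the treewidth. On the other hand G contains the 5-clique {4, 5, 7, 8, 9}. A clique must lie in a single bag of any decomposition, so no decomposition can have width below 4. Therefore the treewidth is 4.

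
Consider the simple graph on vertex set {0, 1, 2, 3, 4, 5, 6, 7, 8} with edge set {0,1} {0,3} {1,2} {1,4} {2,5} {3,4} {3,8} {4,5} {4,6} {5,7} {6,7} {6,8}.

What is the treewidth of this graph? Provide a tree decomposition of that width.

The largest bag has 4 vertices, giving width 3; this decomposition certifies tw(G) ≤ 3. For the lower bound: the 4 vertex sets {0,1,2}, {3}, {4}, {5,6,7,8} are disjoint, each induces a connected subgraph, and every pair is joined by at least one edge of G. Contracting each set to a single vertex therefore yields K_{4} as a minor, and since treewidth is minor-monotone, tw(G) ≥ tw(K_{4}) = 3. Hence tw(G) = 3 exactly.

Treewidth 3.
One such decomposition:
Bags: B1 = {0, 1, 2, 3}  B2 = {1, 2, 3, 4}  B3 = {2, 3, 4, 5}  B4 = {3, 4, 5, 8}  B5 = {4, 5, 6, 8}  B6 = {5, 6, 7, 8}
Tree: B1–B2, B2–B3, B3–B4, B4–B5, B5–B6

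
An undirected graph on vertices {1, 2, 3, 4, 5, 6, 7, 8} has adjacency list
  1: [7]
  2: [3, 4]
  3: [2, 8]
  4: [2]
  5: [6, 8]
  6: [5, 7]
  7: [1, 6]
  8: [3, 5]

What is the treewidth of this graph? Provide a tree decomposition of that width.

The largest bag has 2 vertices, giving width 1; this decomposition certifies tw(G) ≤ 1. Any graph with an edge has treewidth ≥ 1, and G has the edge 4–2. Therefore the treewidth is 1.

Treewidth 1.
One optimal decomposition is:
Bags: B1 = {2, 4}  B2 = {2, 3}  B3 = {3, 8}  B4 = {5, 8}  B5 = {5, 6}  B6 = {6, 7}  B7 = {1, 7}
Tree: B1–B2, B2–B3, B3–B4, B4–B5, B5–B6, B6–B7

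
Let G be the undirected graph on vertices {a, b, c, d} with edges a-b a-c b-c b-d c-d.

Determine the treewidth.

A width-2 tree decomposition is:
Bags: B1 = {b, c, d}  B2 = {a, b, c}
Tree: B1–B2
Every bag has size at most 3, so the width is 3 − 1 = 2 and tw(G) ≤ 2. On the other hand G contains the 3-clique {b, c, d}. A clique must lie in a single bag of any decomposition, so no decomposition can have width below 2. Hence tw(G) = 2 exactly.

2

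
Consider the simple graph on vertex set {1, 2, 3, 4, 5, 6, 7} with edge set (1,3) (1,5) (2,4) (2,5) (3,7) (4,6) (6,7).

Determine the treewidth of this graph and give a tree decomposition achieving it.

Treewidth 2.
Bags: B1 = {1, 2, 5}  B2 = {1, 2, 4}  B3 = {1, 4, 6}  B4 = {1, 6, 7}  B5 = {1, 3, 7}
Tree: B1–B2, B2–B3, B3–B4, B4–B5

The largest bag has 3 vertices, giving width 2; this decomposition certifies tw(G) ≤ 2. For the lower bound, G contains the cycle 1–5–2–4–6–7–3–1, so G is not a forest; only forests have treewidth ≤ 1, hence tw(G) ≥ 2. Hence tw(G) = 2 exactly.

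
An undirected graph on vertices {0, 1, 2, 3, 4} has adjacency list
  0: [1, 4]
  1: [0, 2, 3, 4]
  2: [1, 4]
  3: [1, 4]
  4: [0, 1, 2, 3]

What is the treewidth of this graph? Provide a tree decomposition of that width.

Treewidth 2.
Bags: B1 = {0, 1, 4}  B2 = {1, 2, 4}  B3 = {1, 3, 4}
Tree: B1–B2, B2–B3

The largest bag has 3 vertices, giving width 2; this decomposition certifies tw(G) ≤ 2. On the other hand G contains the 3-clique {0, 1, 4}. A clique must lie in a single bag of any decomposition, so no decomposition can have width below 2. Hence tw(G) = 2 exactly.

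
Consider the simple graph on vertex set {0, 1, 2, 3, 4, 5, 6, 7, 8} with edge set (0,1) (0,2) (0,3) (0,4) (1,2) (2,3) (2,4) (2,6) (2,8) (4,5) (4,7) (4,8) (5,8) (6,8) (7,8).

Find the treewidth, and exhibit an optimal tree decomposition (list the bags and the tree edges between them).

Each bag holds 3 vertices, so the decomposition has width 2, which upper-bounds the treewidth. On the other hand G contains the 3-clique {0, 1, 2}. A clique must lie in a single bag of any decomposition, so no decomposition can have width below 2. Combining the bounds, tw(G) = 2.

Treewidth 2.
Bags: B1 = {2, 4, 8}  B2 = {0, 2, 4}  B3 = {2, 6, 8}  B4 = {0, 1, 2}  B5 = {0, 2, 3}  B6 = {4, 5, 8}  B7 = {4, 7, 8}
Tree: B1–B2, B1–B3, B2–B4, B2–B5, B1–B6, B1–B7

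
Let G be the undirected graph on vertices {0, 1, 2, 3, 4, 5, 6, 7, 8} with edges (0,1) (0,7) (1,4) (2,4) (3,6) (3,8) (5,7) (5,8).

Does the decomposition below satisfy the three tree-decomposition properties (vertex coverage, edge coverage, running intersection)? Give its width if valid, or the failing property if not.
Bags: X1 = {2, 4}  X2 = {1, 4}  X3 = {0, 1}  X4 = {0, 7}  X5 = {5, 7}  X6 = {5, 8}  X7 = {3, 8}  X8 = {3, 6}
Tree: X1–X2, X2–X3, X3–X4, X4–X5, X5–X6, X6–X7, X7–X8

Checking the three conditions: (i) the bags cover all of {0, 1, 2, 3, 4, 5, 6, 7, 8}; (ii) for each edge, some bag contains both endpoints; (iii) the bags containing any fixed vertex form a subtree. All hold, so the decomposition is valid with width 2 − 1 = 1.

Yes; width 1.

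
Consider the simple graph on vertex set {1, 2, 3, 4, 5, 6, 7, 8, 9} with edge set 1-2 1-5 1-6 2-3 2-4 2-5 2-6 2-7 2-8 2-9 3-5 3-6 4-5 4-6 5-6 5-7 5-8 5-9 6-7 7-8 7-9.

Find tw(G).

3

A width-3 tree decomposition is:
Bags: B1 = {2, 5, 6, 7}  B2 = {2, 5, 7, 8}  B3 = {2, 4, 5, 6}  B4 = {2, 3, 5, 6}  B5 = {1, 2, 5, 6}  B6 = {2, 5, 7, 9}
Tree: B1–B2, B1–B3, B3–B4, B4–B5, B2–B6
Each bag holds 4 vertices, so the decomposition has width 3, which upper-bounds the treewidth. On the other hand G contains the 4-clique {2, 5, 7, 8}. A clique must lie in a single bag of any decomposition, so no decomposition can have width below 3. Combining the bounds, tw(G) = 3.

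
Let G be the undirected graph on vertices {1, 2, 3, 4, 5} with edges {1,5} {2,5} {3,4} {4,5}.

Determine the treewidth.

A width-1 tree decomposition is:
Bags: B1 = {4, 5}  B2 = {3, 4}  B3 = {2, 5}  B4 = {1, 5}
Tree: B1–B2, B1–B3, B3–B4
The largest bag has 2 vertices, giving width 1; this decomposition certifies tw(G) ≤ 1. Any graph with an edge has treewidth ≥ 1, and G has the edge 4–5. Therefore the treewidth is 1.

1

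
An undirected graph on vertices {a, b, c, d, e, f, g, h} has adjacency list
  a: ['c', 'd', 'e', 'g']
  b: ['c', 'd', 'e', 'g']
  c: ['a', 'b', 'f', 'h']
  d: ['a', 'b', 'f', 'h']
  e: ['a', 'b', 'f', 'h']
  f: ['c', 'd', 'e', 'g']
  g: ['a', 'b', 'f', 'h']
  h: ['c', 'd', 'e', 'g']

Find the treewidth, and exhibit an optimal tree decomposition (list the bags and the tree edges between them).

Treewidth 4.
One optimal decomposition is:
Bags: B1 = {a, b, d, f, h}  B2 = {a, b, f, g, h}  B3 = {a, b, c, f, h}  B4 = {a, b, e, f, h}
Tree: B1–B2, B2–B3, B3–B4

Every bag has size at most 5, so the width is 5 − 1 = 4 and tw(G) ≤ 4. For the lower bound: the 5 vertex sets {b,d}, {f,g}, {c,h}, {a}, {e} are disjoint, each induces a connected subgraph, and every pair is joined by at least one edge of G. Contracting each set to a single vertex therefore yields K_{5} as a minor, and since treewidth is minor-monotone, tw(G) ≥ tw(K_{5}) = 4. Combining the bounds, tw(G) = 4.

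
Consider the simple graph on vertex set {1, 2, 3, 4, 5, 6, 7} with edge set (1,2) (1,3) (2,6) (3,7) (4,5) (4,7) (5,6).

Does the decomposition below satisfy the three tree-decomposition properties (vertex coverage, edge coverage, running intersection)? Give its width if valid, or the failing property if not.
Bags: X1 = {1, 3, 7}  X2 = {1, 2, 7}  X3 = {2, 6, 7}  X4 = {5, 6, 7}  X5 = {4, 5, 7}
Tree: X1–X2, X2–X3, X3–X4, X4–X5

Yes; width 2.

Every vertex of G appears in some bag (union = {1, 2, 3, 4, 5, 6, 7}); every edge is covered by a bag; and for each vertex v the set of bags containing v is connected in the bag tree. The decomposition is therefore valid. The largest bag has 3 vertices, so the width is 2.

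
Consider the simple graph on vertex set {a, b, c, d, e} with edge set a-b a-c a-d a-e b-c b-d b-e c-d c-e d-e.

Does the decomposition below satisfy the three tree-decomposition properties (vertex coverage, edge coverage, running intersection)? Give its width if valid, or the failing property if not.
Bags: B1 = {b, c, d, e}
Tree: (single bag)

No — vertex a appears in no bag.

A tree decomposition must satisfy three properties: every vertex lies in some bag; for every edge, both endpoints lie together in some bag; and for every vertex, the bags containing it form a connected subtree. Here vertex a appears in no bag, so the decomposition is invalid.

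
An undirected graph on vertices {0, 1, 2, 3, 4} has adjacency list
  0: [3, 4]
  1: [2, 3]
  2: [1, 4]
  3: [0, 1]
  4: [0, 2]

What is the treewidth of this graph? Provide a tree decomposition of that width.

Treewidth 2.
One optimal decomposition is:
Bags: B1 = {1, 2, 3}  B2 = {0, 2, 3}  B3 = {0, 2, 4}
Tree: B1–B2, B2–B3

Every bag has size at most 3, so the width is 3 − 1 = 2 and tw(G) ≤ 2. For the lower bound, G contains the cycle 2–1–3–0–4–2, so G is not a forest; only forests have treewidth ≤ 1, hence tw(G) ≥ 2. Therefore the treewidth is 2.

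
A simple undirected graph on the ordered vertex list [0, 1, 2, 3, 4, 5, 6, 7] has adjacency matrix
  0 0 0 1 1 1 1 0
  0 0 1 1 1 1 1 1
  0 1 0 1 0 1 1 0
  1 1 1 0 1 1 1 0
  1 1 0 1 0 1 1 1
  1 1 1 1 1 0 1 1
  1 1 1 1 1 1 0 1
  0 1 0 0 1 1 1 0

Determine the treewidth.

4

A width-4 tree decomposition is:
Bags: B1 = {1, 3, 4, 5, 6}  B2 = {1, 4, 5, 6, 7}  B3 = {1, 2, 3, 5, 6}  B4 = {0, 3, 4, 5, 6}
Tree: B1–B2, B1–B3, B1–B4
Every bag has size at most 5, so the width is 5 − 1 = 4 and tw(G) ≤ 4. Conversely, {0, 3, 4, 5, 6} is a clique of size 5, and the vertices of any clique must share a bag in every tree decomposition; so some bag has ≥ 5 vertices and tw(G) ≥ 4. The upper and lower bounds meet at 4, so that is the treewidth.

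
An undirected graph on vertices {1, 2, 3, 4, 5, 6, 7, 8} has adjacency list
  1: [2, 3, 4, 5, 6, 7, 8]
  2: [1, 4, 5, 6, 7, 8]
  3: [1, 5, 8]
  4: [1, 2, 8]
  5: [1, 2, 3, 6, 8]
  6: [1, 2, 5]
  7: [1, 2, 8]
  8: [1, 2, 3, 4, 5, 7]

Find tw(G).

3

A width-3 tree decomposition is:
Bags: B1 = {1, 2, 5, 8}  B2 = {1, 3, 5, 8}  B3 = {1, 2, 7, 8}  B4 = {1, 2, 5, 6}  B5 = {1, 2, 4, 8}
Tree: B1–B2, B1–B3, B1–B4, B3–B5
Every bag has size at most 4, so the width is 4 − 1 = 3 and tw(G) ≤ 3. On the other hand G contains the 4-clique {1, 2, 4, 8}. A clique must lie in a single bag of any decomposition, so no decomposition can have width below 3. Combining the bounds, tw(G) = 3.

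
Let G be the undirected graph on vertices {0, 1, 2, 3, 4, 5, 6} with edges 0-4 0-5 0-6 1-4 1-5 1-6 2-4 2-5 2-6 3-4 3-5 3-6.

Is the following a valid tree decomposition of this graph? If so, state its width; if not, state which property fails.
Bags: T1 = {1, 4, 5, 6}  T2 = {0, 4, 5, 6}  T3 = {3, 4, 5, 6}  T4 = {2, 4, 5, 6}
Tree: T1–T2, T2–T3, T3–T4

Yes; width 3.

Every vertex of G appears in some bag (union = {0, 1, 2, 3, 4, 5, 6}); every edge is covered by a bag; and for each vertex v the set of bags containing v is connected in the bag tree. The decomposition is therefore valid. The largest bag has 4 vertices, so the width is 3.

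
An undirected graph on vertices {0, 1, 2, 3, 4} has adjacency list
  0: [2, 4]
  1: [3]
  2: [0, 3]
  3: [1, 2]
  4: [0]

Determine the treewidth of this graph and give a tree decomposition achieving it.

Every bag has size at most 2, so the width is 2 − 1 = 1 and tw(G) ≤ 1. Any graph with an edge has treewidth ≥ 1, and G has the edge 1–3. Hence tw(G) = 1 exactly.

Treewidth 1.
Bags: B1 = {1, 3}  B2 = {2, 3}  B3 = {0, 2}  B4 = {0, 4}
Tree: B1–B2, B2–B3, B3–B4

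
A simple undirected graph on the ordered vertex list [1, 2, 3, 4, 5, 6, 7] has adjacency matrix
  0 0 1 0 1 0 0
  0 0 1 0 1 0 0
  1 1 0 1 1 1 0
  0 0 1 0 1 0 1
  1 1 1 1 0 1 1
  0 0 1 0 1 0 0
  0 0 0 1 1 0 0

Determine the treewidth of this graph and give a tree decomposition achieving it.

Treewidth 2.
One such decomposition:
Bags: B1 = {1, 3, 5}  B2 = {3, 4, 5}  B3 = {3, 5, 6}  B4 = {2, 3, 5}  B5 = {4, 5, 7}
Tree: B1–B2, B1–B3, B2–B4, B2–B5

The largest bag has 3 vertices, giving width 2; this decomposition certifies tw(G) ≤ 2. For the lower bound, the 3 vertices {1, 3, 5} are pairwise adjacent, and any tree decomposition puts a clique entirely inside one bag — forcing width ≥ 2. Therefore the treewidth is 2.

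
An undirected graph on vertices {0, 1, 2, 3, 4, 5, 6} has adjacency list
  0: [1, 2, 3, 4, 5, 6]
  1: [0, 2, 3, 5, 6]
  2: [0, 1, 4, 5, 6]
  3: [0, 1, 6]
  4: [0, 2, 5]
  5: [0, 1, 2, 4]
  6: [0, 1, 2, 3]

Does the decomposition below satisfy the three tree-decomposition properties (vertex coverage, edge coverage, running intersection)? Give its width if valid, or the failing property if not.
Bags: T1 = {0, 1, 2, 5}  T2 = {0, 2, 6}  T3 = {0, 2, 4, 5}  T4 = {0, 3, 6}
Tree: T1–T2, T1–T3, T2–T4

A tree decomposition must satisfy three properties: every vertex lies in some bag; for every edge, both endpoints lie together in some bag; and for every vertex, the bags containing it form a connected subtree. Here edge (1,6) lies in no bag, so the decomposition is invalid.

No — edge (1,6) lies in no bag.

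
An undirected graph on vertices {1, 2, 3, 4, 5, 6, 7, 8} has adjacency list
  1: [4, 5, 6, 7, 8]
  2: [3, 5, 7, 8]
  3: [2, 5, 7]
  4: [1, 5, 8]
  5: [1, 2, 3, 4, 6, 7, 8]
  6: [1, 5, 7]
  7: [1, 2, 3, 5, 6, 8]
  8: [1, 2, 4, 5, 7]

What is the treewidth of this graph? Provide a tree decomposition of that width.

Treewidth 3.
Bags: B1 = {1, 4, 5, 8}  B2 = {1, 5, 7, 8}  B3 = {1, 5, 6, 7}  B4 = {2, 5, 7, 8}  B5 = {2, 3, 5, 7}
Tree: B1–B2, B2–B3, B2–B4, B4–B5

The largest bag has 4 vertices, giving width 3; this decomposition certifies tw(G) ≤ 3. For the lower bound, the 4 vertices {1, 4, 5, 8} are pairwise adjacent, and any tree decomposition puts a clique entirely inside one bag — forcing width ≥ 3. Combining the bounds, tw(G) = 3.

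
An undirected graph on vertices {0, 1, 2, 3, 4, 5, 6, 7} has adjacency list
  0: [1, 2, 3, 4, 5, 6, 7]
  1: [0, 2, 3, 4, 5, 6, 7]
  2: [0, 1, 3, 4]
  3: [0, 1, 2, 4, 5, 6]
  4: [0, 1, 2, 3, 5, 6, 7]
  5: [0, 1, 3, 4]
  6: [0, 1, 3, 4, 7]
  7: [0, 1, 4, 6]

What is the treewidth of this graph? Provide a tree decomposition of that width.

Treewidth 4.
One such decomposition:
Bags: B1 = {0, 1, 3, 4, 6}  B2 = {0, 1, 3, 4, 5}  B3 = {0, 1, 4, 6, 7}  B4 = {0, 1, 2, 3, 4}
Tree: B1–B2, B1–B3, B2–B4

The largest bag has 5 vertices, giving width 4; this decomposition certifies tw(G) ≤ 4. For the lower bound, the 5 vertices {0, 1, 2, 3, 4} are pairwise adjacent, and any tree decomposition puts a clique entirely inside one bag — forcing width ≥ 4. Therefore the treewidth is 4.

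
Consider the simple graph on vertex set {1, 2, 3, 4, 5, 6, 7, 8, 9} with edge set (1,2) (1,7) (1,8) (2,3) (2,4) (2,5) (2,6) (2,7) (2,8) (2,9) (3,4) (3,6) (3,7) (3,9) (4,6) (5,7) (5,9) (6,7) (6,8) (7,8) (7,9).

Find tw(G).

A width-3 tree decomposition is:
Bags: B1 = {2, 3, 7, 9}  B2 = {2, 3, 6, 7}  B3 = {2, 5, 7, 9}  B4 = {2, 3, 4, 6}  B5 = {2, 6, 7, 8}  B6 = {1, 2, 7, 8}
Tree: B1–B2, B1–B3, B2–B4, B2–B5, B5–B6
Every bag has size at most 4, so the width is 4 − 1 = 3 and tw(G) ≤ 3. Conversely, {2, 3, 4, 6} is a clique of size 4, and the vertices of any clique must share a bag in every tree decomposition; so some bag has ≥ 4 vertices and tw(G) ≥ 3. Hence tw(G) = 3 exactly.

3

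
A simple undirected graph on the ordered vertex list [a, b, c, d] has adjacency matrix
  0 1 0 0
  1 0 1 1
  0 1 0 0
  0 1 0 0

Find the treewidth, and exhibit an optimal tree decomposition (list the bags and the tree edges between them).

Treewidth 1.
One such decomposition:
Bags: B1 = {b, c}  B2 = {b, d}  B3 = {a, b}
Tree: B1–B2, B2–B3

The largest bag has 2 vertices, giving width 1; this decomposition certifies tw(G) ≤ 1. G has an edge, so its treewidth is at least 1. Therefore the treewidth is 1.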